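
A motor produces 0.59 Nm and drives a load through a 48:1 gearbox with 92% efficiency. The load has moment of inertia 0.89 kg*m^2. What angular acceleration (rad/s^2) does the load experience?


tau_out = tau_motor * N * eta
= 0.59 * 48 * 0.92 = 26.0544 Nm
alpha = tau_out / I = 26.0544 / 0.89
= 29.2746 rad/s^2


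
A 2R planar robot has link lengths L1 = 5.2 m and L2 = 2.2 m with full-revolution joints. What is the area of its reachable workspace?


r_max = L1 + L2 = 7.4 m
r_min = |L1 - L2| = 3.0 m
Area = pi*(r_max^2 - r_min^2)
= pi*(54.76 - 9.0)
= pi * 45.76
= 143.7593 m^2


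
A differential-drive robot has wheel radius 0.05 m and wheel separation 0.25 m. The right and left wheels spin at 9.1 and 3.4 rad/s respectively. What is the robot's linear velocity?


vR = r*wR = 0.05*9.1 = 0.455 m/s
vL = r*wL = 0.05*3.4 = 0.17 m/s
v = (vR+vL)/2 = 0.3125 m/s
omega = (vR-vL)/L = 1.14 rad/s
linear velocity = 0.3125 m/s


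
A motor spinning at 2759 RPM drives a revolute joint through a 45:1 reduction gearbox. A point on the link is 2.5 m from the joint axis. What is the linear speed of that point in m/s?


omega_motor = 2759 * 2*pi/60 = 288.9218 rad/s
omega_joint = omega_motor / 45 = 6.4205 rad/s
v = omega_joint * r = 6.4205 * 2.5
= 16.0512 m/s


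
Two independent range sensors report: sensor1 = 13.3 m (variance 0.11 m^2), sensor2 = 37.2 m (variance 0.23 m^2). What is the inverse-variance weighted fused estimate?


w1 = (1/var1) / (1/var1 + 1/var2)
   = 9.0909 / (9.0909 + 4.3478) = 0.6765
w2 = 1 - w1 = 0.3235
fused = w1*s1 + w2*s2 = 8.9971 + 12.0353
= 21.0324 m


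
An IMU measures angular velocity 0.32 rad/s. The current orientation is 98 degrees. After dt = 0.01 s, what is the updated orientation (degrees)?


delta_theta = w * dt = 0.32 * 0.01 = 0.0032 rad
= 0.1833 deg
theta_new = 98 + 0.1833 = 98.1833 deg


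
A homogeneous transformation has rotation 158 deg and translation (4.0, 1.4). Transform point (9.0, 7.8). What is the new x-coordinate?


x' = cos(theta)*px - sin(theta)*py + tx
= -0.9272*9.0 - 0.3746*7.8 + 4.0
= -7.2666


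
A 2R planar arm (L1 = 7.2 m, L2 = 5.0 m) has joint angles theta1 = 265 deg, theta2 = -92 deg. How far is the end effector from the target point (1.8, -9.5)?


End effector via forward kinematics:
x = L1*cos(t1) + L2*cos(t1+t2) = -5.5903
y = L1*sin(t1) + L2*sin(t1+t2) = -6.5633
Distance to target:
d = sqrt((1.8 - -5.5903)^2 + (-9.5 - -6.5633)^2)
= sqrt(54.6158 + 8.6245)
= 7.9524 m


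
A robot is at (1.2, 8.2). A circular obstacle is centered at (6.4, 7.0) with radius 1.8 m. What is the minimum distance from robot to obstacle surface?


center_dist = sqrt((1.2-6.4)^2 + (8.2-7.0)^2)
= sqrt(27.04 + 1.44)
= 5.3367
min_dist = center_dist - radius = 5.3367 - 1.8 = 3.5367 m


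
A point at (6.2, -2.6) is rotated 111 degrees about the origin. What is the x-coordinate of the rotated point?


x' = x*cos(theta) - y*sin(theta)
cos(111 deg) = -0.3584, sin(111 deg) = 0.9336
x' = 6.2 * -0.3584 - -2.6 * 0.9336
= -2.2219 - -2.4273
= 0.2054


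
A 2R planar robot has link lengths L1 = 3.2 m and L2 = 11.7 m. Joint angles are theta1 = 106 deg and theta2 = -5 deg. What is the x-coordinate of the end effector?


Convert angles to radians: theta1 = 1.85, theta2 = -0.0873
x = L1*cos(theta1) + L2*cos(theta1+theta2)
x = -0.882 + -2.2325
x = -3.1145


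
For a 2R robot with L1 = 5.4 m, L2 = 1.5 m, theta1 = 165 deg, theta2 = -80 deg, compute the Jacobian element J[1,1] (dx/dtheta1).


J[1,1] = -L1*sin(t1) - L2*sin(t1+t2)
= -5.4*sin(165) - 1.5*sin(85)
= -2.8919


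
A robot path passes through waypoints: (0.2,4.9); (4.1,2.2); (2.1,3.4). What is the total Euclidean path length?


Segment lengths:
  seg1 = sqrt((3.9)^2 + (-2.7)^2) = 4.7434
  seg2 = sqrt((-2.0)^2 + (1.2)^2) = 2.3324
Total = 7.0758


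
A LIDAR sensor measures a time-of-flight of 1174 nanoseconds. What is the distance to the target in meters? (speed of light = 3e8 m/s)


tof = 1174 ns = 1.174e-06 s
dist = c * tof / 2
= 3e8 * 1.174e-06 / 2
= 176.1 m


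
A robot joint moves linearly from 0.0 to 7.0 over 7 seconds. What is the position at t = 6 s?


s = t/T = 6/7 = 0.8571
p(t) = p0 + (pf-p0)*s
= 0.0 + (7.0 - 0.0) * 0.8571
= 6.0


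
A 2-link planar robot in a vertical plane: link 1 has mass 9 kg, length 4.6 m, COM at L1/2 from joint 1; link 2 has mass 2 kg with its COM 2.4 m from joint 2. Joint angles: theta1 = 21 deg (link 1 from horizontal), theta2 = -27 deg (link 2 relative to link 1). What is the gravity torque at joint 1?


Horizontal distance from joint 1 to link-1 COM:
  x_c1 = (L1/2)*cos(t1) = 2.3 * 0.9336 = 2.1472 m
Horizontal distance from joint 1 to link-2 COM:
  x_c2 = L1*cos(t1) + Lc2*cos(t1+t2)
       = 4.6*0.9336 + 2.4*0.9945 = 6.6813 m
tau1 = m1*g*x_c1 + m2*g*x_c2
     = 9*9.81*2.1472 + 2*9.81*6.6813
     = 189.5794 + 131.0875
     = 320.6669 Nm


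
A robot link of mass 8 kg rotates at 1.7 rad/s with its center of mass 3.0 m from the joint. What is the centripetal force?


F = m * omega^2 * r
= 8 * 1.7^2 * 3.0
= 8 * 2.89 * 3.0
= 69.36 N


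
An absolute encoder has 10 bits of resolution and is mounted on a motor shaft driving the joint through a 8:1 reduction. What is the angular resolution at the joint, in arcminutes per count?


counts = 2^10 = 1024
effective counts at joint = 1024 * 8 = 8192
resolution = 360*60 / 8192
= 2.6367 arcmin/count


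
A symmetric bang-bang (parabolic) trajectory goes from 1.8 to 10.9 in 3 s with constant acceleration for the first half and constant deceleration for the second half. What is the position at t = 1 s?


Symmetric rest-to-rest: each phase covers (pf-p0)/2 in time T/2. 0.5*a*(T/2)^2 = (pf-p0)/2 => a = 4*(pf-p0)/T^2
a = 4*(10.9-1.8)/3^2 = 4.0444
t = 1 is in the acceleration phase (t <= T/2).
p = p0 + 0.5*a*t^2 = 1.8 + 0.5*4.0444*1^2
= 3.8222


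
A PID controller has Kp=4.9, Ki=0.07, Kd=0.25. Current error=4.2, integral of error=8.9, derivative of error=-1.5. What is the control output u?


u = Kp*e + Ki*int(e) + Kd*de/dt
= 4.9*4.2 + 0.07*8.9 + 0.25*(-1.5)
= 20.58 + 0.623 + -0.375
= 20.828


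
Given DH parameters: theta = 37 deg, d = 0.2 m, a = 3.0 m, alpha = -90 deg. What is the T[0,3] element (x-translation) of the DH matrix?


T[0,3] = a * cos(theta)
= 3.0 * cos(37 deg)
= 3.0 * 0.7986
= 2.3959


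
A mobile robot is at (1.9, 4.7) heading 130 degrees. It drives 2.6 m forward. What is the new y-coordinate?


y_new = y0 + d*sin(theta)
= 4.7 + 2.6*sin(130)
= 4.7 + 1.9917
= 6.6917


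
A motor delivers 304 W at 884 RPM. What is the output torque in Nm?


omega = 884 * 2*pi/60 = 92.5723 rad/s
tau = P / omega = 304 / 92.5723
= 3.2839 Nm


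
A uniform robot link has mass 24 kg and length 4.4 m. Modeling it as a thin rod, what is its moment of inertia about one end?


I = (1/3) * m * L^2
= (1/3) * 24 * 4.4^2
= 0.333333 * 24 * 19.36
= 154.88 kg*m^2


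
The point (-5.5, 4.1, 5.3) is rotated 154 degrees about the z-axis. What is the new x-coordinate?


Rotation about z-axis: x' = x*cos(theta) - y*sin(theta)
= -5.5 * -0.8988 - 4.1 * 0.4384
= 3.146


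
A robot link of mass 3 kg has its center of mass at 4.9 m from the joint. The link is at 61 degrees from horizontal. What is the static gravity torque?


tau = m*g*L*cos(angle)
= 3 * 9.81 * 4.9 * cos(61 deg)
= 3 * 9.81 * 4.9 * 0.4848
= 69.9129 Nm


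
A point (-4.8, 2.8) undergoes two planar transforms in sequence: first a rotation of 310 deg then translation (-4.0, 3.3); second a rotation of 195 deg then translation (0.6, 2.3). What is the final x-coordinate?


After transform 1:
x1 = cos(310)*-4.8 - sin(310)*2.8 + -4.0 = -4.9405
y1 = sin(310)*-4.8 + cos(310)*2.8 + 3.3 = 8.7768
After transform 2:
x2 = cos(195)*-4.9405 - sin(195)*8.7768 + 0.6
= 7.6437


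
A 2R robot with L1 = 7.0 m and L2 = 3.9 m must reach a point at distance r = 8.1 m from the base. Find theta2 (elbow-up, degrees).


cos(theta2) = (r^2 - L1^2 - L2^2) / (2*L1*L2)
cos(theta2) = (65.61 - 49.0 - 15.21) / 54.6
cos(theta2) = 0.025641
theta2 = 88.5307 degrees


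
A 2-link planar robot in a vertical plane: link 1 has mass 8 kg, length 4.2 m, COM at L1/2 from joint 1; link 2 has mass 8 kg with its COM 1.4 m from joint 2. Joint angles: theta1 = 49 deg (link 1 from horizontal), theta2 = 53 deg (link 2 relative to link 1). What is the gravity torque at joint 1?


Horizontal distance from joint 1 to link-1 COM:
  x_c1 = (L1/2)*cos(t1) = 2.1 * 0.6561 = 1.3777 m
Horizontal distance from joint 1 to link-2 COM:
  x_c2 = L1*cos(t1) + Lc2*cos(t1+t2)
       = 4.2*0.6561 + 1.4*-0.2079 = 2.4644 m
tau1 = m1*g*x_c1 + m2*g*x_c2
     = 8*9.81*1.3777 + 8*9.81*2.4644
     = 108.1238 + 193.4039
     = 301.5277 Nm


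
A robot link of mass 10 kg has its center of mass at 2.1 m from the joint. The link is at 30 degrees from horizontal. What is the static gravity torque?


tau = m*g*L*cos(angle)
= 10 * 9.81 * 2.1 * cos(30 deg)
= 10 * 9.81 * 2.1 * 0.866
= 178.4099 Nm


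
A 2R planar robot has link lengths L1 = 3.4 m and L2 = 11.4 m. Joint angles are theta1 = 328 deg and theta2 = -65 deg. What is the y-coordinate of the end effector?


Convert angles to radians: theta1 = 5.7247, theta2 = -1.1345
y = L1*sin(theta1) + L2*sin(theta1+theta2)
y = -1.8017 + -11.315
y = -13.1168


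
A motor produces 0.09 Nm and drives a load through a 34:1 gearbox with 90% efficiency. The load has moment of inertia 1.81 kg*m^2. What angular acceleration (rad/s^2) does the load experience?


tau_out = tau_motor * N * eta
= 0.09 * 34 * 0.9 = 2.754 Nm
alpha = tau_out / I = 2.754 / 1.81
= 1.5215 rad/s^2


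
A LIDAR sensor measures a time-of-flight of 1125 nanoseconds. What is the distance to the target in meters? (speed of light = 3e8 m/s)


tof = 1125 ns = 1.125e-06 s
dist = c * tof / 2
= 3e8 * 1.125e-06 / 2
= 168.75 m


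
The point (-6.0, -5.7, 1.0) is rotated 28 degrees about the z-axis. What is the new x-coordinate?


Rotation about z-axis: x' = x*cos(theta) - y*sin(theta)
= -6.0 * 0.8829 - -5.7 * 0.4695
= -2.6217


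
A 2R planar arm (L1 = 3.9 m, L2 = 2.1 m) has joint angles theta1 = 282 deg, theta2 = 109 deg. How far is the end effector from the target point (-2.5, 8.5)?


End effector via forward kinematics:
x = L1*cos(t1) + L2*cos(t1+t2) = 2.6109
y = L1*sin(t1) + L2*sin(t1+t2) = -2.7332
Distance to target:
d = sqrt((-2.5 - 2.6109)^2 + (8.5 - -2.7332)^2)
= sqrt(26.1214 + 126.1847)
= 12.3412 m


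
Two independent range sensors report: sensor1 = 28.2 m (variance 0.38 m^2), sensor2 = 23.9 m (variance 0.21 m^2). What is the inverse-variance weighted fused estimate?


w1 = (1/var1) / (1/var1 + 1/var2)
   = 2.6316 / (2.6316 + 4.7619) = 0.3559
w2 = 1 - w1 = 0.6441
fused = w1*s1 + w2*s2 = 10.0373 + 15.3932
= 25.4305 m


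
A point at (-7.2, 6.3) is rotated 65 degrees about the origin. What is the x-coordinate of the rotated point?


x' = x*cos(theta) - y*sin(theta)
cos(65 deg) = 0.4226, sin(65 deg) = 0.9063
x' = -7.2 * 0.4226 - 6.3 * 0.9063
= -3.0429 - 5.7097
= -8.7526


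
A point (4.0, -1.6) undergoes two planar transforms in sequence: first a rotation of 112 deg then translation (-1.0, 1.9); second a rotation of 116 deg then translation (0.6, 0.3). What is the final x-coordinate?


After transform 1:
x1 = cos(112)*4.0 - sin(112)*-1.6 + -1.0 = -1.0149
y1 = sin(112)*4.0 + cos(112)*-1.6 + 1.9 = 6.2081
After transform 2:
x2 = cos(116)*-1.0149 - sin(116)*6.2081 + 0.6
= -4.5349


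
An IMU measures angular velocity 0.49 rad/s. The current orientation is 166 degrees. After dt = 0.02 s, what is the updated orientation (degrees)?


delta_theta = w * dt = 0.49 * 0.02 = 0.0098 rad
= 0.5615 deg
theta_new = 166 + 0.5615 = 166.5615 deg


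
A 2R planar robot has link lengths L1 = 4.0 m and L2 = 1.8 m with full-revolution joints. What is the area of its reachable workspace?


r_max = L1 + L2 = 5.8 m
r_min = |L1 - L2| = 2.2 m
Area = pi*(r_max^2 - r_min^2)
= pi*(33.64 - 4.84)
= pi * 28.8
= 90.4779 m^2


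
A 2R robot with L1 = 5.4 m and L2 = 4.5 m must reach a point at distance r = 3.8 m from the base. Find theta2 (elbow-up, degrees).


cos(theta2) = (r^2 - L1^2 - L2^2) / (2*L1*L2)
cos(theta2) = (14.44 - 29.16 - 20.25) / 48.6
cos(theta2) = -0.719547
theta2 = 136.0171 degrees


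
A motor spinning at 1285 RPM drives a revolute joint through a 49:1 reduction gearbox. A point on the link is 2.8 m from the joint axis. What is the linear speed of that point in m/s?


omega_motor = 1285 * 2*pi/60 = 134.5649 rad/s
omega_joint = omega_motor / 49 = 2.7462 rad/s
v = omega_joint * r = 2.7462 * 2.8
= 7.6894 m/s


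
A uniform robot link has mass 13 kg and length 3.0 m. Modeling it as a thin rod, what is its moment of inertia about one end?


I = (1/3) * m * L^2
= (1/3) * 13 * 3.0^2
= 0.333333 * 13 * 9.0
= 39.0 kg*m^2


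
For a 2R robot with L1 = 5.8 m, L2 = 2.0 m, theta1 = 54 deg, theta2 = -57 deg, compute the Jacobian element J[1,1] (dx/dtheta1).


J[1,1] = -L1*sin(t1) - L2*sin(t1+t2)
= -5.8*sin(54) - 2.0*sin(-3)
= -4.5876


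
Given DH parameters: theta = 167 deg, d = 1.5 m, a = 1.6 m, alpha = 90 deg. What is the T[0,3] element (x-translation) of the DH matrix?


T[0,3] = a * cos(theta)
= 1.6 * cos(167 deg)
= 1.6 * -0.9744
= -1.559


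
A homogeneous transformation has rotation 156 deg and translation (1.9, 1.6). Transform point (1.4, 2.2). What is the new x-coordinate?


x' = cos(theta)*px - sin(theta)*py + tx
= -0.9135*1.4 - 0.4067*2.2 + 1.9
= -0.2738


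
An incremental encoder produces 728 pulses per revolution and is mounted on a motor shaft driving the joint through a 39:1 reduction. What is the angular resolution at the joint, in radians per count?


counts per rev = 728
effective counts at joint = 728 * 39 = 28392
resolution = 2*pi / 28392
= 2.2130e-04 rad/count


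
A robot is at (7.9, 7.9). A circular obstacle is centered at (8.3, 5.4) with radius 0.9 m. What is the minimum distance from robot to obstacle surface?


center_dist = sqrt((7.9-8.3)^2 + (7.9-5.4)^2)
= sqrt(0.16 + 6.25)
= 2.5318
min_dist = center_dist - radius = 2.5318 - 0.9 = 1.6318 m


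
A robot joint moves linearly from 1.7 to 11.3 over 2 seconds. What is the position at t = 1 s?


s = t/T = 1/2 = 0.5
p(t) = p0 + (pf-p0)*s
= 1.7 + (11.3 - 1.7) * 0.5
= 6.5


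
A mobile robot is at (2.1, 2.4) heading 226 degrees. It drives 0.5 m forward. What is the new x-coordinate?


x_new = x0 + d*cos(theta)
= 2.1 + 0.5*cos(226)
= 2.1 + -0.3473
= 1.7527


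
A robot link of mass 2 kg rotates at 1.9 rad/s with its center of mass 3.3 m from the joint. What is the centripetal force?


F = m * omega^2 * r
= 2 * 1.9^2 * 3.3
= 2 * 3.61 * 3.3
= 23.826 N


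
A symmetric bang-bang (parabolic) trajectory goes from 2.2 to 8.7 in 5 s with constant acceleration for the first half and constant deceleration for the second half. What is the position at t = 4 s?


Symmetric rest-to-rest: each phase covers (pf-p0)/2 in time T/2. 0.5*a*(T/2)^2 = (pf-p0)/2 => a = 4*(pf-p0)/T^2
a = 4*(8.7-2.2)/5^2 = 1.04
t = 4 is in the deceleration phase (t > T/2).
p = pf - 0.5*a*(T-t)^2 = 8.7 - 0.5*1.04*1^2
= 8.18


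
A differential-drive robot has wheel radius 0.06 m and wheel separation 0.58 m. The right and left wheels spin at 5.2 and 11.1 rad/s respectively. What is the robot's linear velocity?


vR = r*wR = 0.06*5.2 = 0.312 m/s
vL = r*wL = 0.06*11.1 = 0.666 m/s
v = (vR+vL)/2 = 0.489 m/s
omega = (vR-vL)/L = -0.6103 rad/s
linear velocity = 0.489 m/s


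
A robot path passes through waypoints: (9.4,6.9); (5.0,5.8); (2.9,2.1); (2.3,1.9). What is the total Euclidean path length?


Segment lengths:
  seg1 = sqrt((-4.4)^2 + (-1.1)^2) = 4.5354
  seg2 = sqrt((-2.1)^2 + (-3.7)^2) = 4.2544
  seg3 = sqrt((-0.6)^2 + (-0.2)^2) = 0.6325
Total = 9.4223


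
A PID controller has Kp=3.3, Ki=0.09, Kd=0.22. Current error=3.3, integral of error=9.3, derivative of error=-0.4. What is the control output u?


u = Kp*e + Ki*int(e) + Kd*de/dt
= 3.3*3.3 + 0.09*9.3 + 0.22*(-0.4)
= 10.89 + 0.837 + -0.088
= 11.639


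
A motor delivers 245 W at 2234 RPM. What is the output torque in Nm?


omega = 2234 * 2*pi/60 = 233.9439 rad/s
tau = P / omega = 245 / 233.9439
= 1.0473 Nm


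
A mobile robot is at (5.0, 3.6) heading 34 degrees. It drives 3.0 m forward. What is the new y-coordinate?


y_new = y0 + d*sin(theta)
= 3.6 + 3.0*sin(34)
= 3.6 + 1.6776
= 5.2776


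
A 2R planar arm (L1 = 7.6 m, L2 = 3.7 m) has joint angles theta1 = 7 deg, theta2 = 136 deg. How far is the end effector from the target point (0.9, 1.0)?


End effector via forward kinematics:
x = L1*cos(t1) + L2*cos(t1+t2) = 4.5884
y = L1*sin(t1) + L2*sin(t1+t2) = 3.1529
Distance to target:
d = sqrt((0.9 - 4.5884)^2 + (1.0 - 3.1529)^2)
= sqrt(13.6043 + 4.6351)
= 4.2708 m


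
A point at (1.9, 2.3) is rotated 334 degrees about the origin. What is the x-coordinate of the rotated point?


x' = x*cos(theta) - y*sin(theta)
cos(334 deg) = 0.8988, sin(334 deg) = -0.4384
x' = 1.9 * 0.8988 - 2.3 * -0.4384
= 1.7077 - -1.0083
= 2.716


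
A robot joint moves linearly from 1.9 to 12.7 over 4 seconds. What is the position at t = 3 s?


s = t/T = 3/4 = 0.75
p(t) = p0 + (pf-p0)*s
= 1.9 + (12.7 - 1.9) * 0.75
= 10.0


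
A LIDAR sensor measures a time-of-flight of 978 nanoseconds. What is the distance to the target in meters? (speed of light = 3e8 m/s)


tof = 978 ns = 9.78e-07 s
dist = c * tof / 2
= 3e8 * 9.78e-07 / 2
= 146.7 m


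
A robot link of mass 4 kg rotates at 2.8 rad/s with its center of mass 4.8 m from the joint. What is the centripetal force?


F = m * omega^2 * r
= 4 * 2.8^2 * 4.8
= 4 * 7.84 * 4.8
= 150.528 N


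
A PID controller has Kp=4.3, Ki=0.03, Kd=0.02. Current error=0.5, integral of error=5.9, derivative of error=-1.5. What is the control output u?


u = Kp*e + Ki*int(e) + Kd*de/dt
= 4.3*0.5 + 0.03*5.9 + 0.02*(-1.5)
= 2.15 + 0.177 + -0.03
= 2.297


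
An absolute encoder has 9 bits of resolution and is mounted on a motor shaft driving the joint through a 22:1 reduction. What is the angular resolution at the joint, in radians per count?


counts = 2^9 = 512
effective counts at joint = 512 * 22 = 11264
resolution = 2*pi / 11264
= 5.5781e-04 rad/count


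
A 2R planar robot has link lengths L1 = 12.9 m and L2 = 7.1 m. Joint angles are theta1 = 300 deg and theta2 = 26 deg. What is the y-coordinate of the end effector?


Convert angles to radians: theta1 = 5.236, theta2 = 0.4538
y = L1*sin(theta1) + L2*sin(theta1+theta2)
y = -11.1717 + -3.9703
y = -15.142


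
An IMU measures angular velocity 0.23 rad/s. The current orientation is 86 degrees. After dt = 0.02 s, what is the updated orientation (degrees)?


delta_theta = w * dt = 0.23 * 0.02 = 0.0046 rad
= 0.2636 deg
theta_new = 86 + 0.2636 = 86.2636 deg


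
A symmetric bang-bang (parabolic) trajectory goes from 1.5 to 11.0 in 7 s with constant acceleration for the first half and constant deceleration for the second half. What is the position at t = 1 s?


Symmetric rest-to-rest: each phase covers (pf-p0)/2 in time T/2. 0.5*a*(T/2)^2 = (pf-p0)/2 => a = 4*(pf-p0)/T^2
a = 4*(11.0-1.5)/7^2 = 0.7755
t = 1 is in the acceleration phase (t <= T/2).
p = p0 + 0.5*a*t^2 = 1.5 + 0.5*0.7755*1^2
= 1.8878


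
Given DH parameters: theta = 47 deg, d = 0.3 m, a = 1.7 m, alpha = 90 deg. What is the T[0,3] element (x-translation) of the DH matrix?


T[0,3] = a * cos(theta)
= 1.7 * cos(47 deg)
= 1.7 * 0.682
= 1.1594


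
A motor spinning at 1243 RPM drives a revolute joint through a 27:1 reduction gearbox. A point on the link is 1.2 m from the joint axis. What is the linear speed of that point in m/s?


omega_motor = 1243 * 2*pi/60 = 130.1667 rad/s
omega_joint = omega_motor / 27 = 4.821 rad/s
v = omega_joint * r = 4.821 * 1.2
= 5.7852 m/s


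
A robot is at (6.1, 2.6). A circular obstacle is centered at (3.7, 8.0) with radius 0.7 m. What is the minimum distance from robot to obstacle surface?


center_dist = sqrt((6.1-3.7)^2 + (2.6-8.0)^2)
= sqrt(5.76 + 29.16)
= 5.9093
min_dist = center_dist - radius = 5.9093 - 0.7 = 5.2093 m


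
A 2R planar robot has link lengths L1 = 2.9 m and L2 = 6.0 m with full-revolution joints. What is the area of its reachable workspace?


r_max = L1 + L2 = 8.9 m
r_min = |L1 - L2| = 3.1 m
Area = pi*(r_max^2 - r_min^2)
= pi*(79.21 - 9.61)
= pi * 69.6
= 218.6548 m^2


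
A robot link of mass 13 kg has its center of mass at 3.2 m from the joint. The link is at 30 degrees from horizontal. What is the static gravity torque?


tau = m*g*L*cos(angle)
= 13 * 9.81 * 3.2 * cos(30 deg)
= 13 * 9.81 * 3.2 * 0.866
= 353.4215 Nm


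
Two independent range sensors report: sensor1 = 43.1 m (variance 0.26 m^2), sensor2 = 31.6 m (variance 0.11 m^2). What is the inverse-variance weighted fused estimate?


w1 = (1/var1) / (1/var1 + 1/var2)
   = 3.8462 / (3.8462 + 9.0909) = 0.2973
w2 = 1 - w1 = 0.7027
fused = w1*s1 + w2*s2 = 12.8135 + 22.2054
= 35.0189 m


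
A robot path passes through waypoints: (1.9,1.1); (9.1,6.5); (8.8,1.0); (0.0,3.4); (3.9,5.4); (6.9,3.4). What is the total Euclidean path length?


Segment lengths:
  seg1 = sqrt((7.2)^2 + (5.4)^2) = 9.0
  seg2 = sqrt((-0.3)^2 + (-5.5)^2) = 5.5082
  seg3 = sqrt((-8.8)^2 + (2.4)^2) = 9.1214
  seg4 = sqrt((3.9)^2 + (2.0)^2) = 4.3829
  seg5 = sqrt((3.0)^2 + (-2.0)^2) = 3.6056
Total = 31.6181


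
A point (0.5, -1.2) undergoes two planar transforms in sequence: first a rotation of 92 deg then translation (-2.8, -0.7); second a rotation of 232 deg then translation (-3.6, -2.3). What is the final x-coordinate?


After transform 1:
x1 = cos(92)*0.5 - sin(92)*-1.2 + -2.8 = -1.6182
y1 = sin(92)*0.5 + cos(92)*-1.2 + -0.7 = -0.1584
After transform 2:
x2 = cos(232)*-1.6182 - sin(232)*-0.1584 + -3.6
= -2.7286


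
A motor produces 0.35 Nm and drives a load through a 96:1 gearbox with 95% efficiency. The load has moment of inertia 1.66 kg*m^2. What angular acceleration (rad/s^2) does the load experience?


tau_out = tau_motor * N * eta
= 0.35 * 96 * 0.95 = 31.92 Nm
alpha = tau_out / I = 31.92 / 1.66
= 19.2289 rad/s^2


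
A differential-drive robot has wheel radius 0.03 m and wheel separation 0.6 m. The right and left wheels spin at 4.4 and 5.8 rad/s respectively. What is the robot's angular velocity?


vR = r*wR = 0.03*4.4 = 0.132 m/s
vL = r*wL = 0.03*5.8 = 0.174 m/s
v = (vR+vL)/2 = 0.153 m/s
omega = (vR-vL)/L = -0.07 rad/s
angular velocity = -0.07 rad/s


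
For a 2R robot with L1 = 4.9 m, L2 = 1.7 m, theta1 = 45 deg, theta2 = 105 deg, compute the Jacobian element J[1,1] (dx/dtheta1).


J[1,1] = -L1*sin(t1) - L2*sin(t1+t2)
= -4.9*sin(45) - 1.7*sin(150)
= -4.3148


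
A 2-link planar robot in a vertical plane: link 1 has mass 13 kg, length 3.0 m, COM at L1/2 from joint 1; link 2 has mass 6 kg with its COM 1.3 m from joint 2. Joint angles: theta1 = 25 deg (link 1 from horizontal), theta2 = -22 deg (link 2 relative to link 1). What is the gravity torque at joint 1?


Horizontal distance from joint 1 to link-1 COM:
  x_c1 = (L1/2)*cos(t1) = 1.5 * 0.9063 = 1.3595 m
Horizontal distance from joint 1 to link-2 COM:
  x_c2 = L1*cos(t1) + Lc2*cos(t1+t2)
       = 3.0*0.9063 + 1.3*0.9986 = 4.0171 m
tau1 = m1*g*x_c1 + m2*g*x_c2
     = 13*9.81*1.3595 + 6*9.81*4.0171
     = 173.3721 + 236.449
     = 409.8211 Nm


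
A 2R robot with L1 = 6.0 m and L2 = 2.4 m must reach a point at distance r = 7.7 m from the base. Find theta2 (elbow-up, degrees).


cos(theta2) = (r^2 - L1^2 - L2^2) / (2*L1*L2)
cos(theta2) = (59.29 - 36.0 - 5.76) / 28.8
cos(theta2) = 0.608681
theta2 = 52.5058 degrees


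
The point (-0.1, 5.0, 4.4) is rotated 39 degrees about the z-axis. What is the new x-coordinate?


Rotation about z-axis: x' = x*cos(theta) - y*sin(theta)
= -0.1 * 0.7771 - 5.0 * 0.6293
= -3.2243


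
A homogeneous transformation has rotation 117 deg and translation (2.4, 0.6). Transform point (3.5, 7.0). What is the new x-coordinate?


x' = cos(theta)*px - sin(theta)*py + tx
= -0.454*3.5 - 0.891*7.0 + 2.4
= -5.426


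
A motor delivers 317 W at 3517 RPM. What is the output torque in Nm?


omega = 3517 * 2*pi/60 = 368.2994 rad/s
tau = P / omega = 317 / 368.2994
= 0.8607 Nm


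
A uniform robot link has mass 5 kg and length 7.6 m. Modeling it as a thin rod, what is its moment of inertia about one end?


I = (1/3) * m * L^2
= (1/3) * 5 * 7.6^2
= 0.333333 * 5 * 57.76
= 96.2667 kg*m^2


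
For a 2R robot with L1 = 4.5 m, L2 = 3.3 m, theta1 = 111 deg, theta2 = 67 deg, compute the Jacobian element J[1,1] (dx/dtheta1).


J[1,1] = -L1*sin(t1) - L2*sin(t1+t2)
= -4.5*sin(111) - 3.3*sin(178)
= -4.3163


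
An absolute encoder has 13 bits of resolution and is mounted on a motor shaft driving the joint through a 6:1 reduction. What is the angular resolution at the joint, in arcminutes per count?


counts = 2^13 = 8192
effective counts at joint = 8192 * 6 = 49152
resolution = 360*60 / 49152
= 0.4395 arcmin/count


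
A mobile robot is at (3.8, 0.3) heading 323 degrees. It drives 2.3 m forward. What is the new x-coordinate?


x_new = x0 + d*cos(theta)
= 3.8 + 2.3*cos(323)
= 3.8 + 1.8369
= 5.6369


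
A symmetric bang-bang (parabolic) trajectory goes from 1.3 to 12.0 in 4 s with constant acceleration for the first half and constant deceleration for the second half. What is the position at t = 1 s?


Symmetric rest-to-rest: each phase covers (pf-p0)/2 in time T/2. 0.5*a*(T/2)^2 = (pf-p0)/2 => a = 4*(pf-p0)/T^2
a = 4*(12.0-1.3)/4^2 = 2.675
t = 1 is in the acceleration phase (t <= T/2).
p = p0 + 0.5*a*t^2 = 1.3 + 0.5*2.675*1^2
= 2.6375


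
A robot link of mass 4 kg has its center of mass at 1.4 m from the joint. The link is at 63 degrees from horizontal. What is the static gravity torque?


tau = m*g*L*cos(angle)
= 4 * 9.81 * 1.4 * cos(63 deg)
= 4 * 9.81 * 1.4 * 0.454
= 24.9404 Nm


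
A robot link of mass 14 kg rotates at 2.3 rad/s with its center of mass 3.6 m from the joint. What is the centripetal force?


F = m * omega^2 * r
= 14 * 2.3^2 * 3.6
= 14 * 5.29 * 3.6
= 266.616 N


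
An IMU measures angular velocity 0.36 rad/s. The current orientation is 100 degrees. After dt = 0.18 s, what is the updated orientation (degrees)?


delta_theta = w * dt = 0.36 * 0.18 = 0.0648 rad
= 3.7128 deg
theta_new = 100 + 3.7128 = 103.7128 deg


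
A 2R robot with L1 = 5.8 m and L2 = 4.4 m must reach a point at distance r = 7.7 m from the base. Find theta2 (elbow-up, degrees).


cos(theta2) = (r^2 - L1^2 - L2^2) / (2*L1*L2)
cos(theta2) = (59.29 - 33.64 - 19.36) / 51.04
cos(theta2) = 0.123237
theta2 = 82.9211 degrees


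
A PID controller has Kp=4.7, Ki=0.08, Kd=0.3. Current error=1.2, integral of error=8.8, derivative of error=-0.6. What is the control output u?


u = Kp*e + Ki*int(e) + Kd*de/dt
= 4.7*1.2 + 0.08*8.8 + 0.3*(-0.6)
= 5.64 + 0.704 + -0.18
= 6.164


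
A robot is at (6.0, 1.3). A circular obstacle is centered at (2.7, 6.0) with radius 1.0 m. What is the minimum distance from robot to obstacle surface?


center_dist = sqrt((6.0-2.7)^2 + (1.3-6.0)^2)
= sqrt(10.89 + 22.09)
= 5.7428
min_dist = center_dist - radius = 5.7428 - 1.0 = 4.7428 m


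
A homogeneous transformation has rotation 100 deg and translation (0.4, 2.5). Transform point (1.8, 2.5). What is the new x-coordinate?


x' = cos(theta)*px - sin(theta)*py + tx
= -0.1736*1.8 - 0.9848*2.5 + 0.4
= -2.3746


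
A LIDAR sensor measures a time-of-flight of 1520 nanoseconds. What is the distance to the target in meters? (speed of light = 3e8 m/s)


tof = 1520 ns = 1.52e-06 s
dist = c * tof / 2
= 3e8 * 1.52e-06 / 2
= 228.0 m


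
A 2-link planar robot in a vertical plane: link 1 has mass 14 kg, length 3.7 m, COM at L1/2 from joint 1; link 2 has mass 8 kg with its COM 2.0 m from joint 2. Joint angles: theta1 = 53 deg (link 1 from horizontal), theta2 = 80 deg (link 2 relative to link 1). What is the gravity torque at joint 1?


Horizontal distance from joint 1 to link-1 COM:
  x_c1 = (L1/2)*cos(t1) = 1.85 * 0.6018 = 1.1134 m
Horizontal distance from joint 1 to link-2 COM:
  x_c2 = L1*cos(t1) + Lc2*cos(t1+t2)
       = 3.7*0.6018 + 2.0*-0.682 = 0.8627 m
tau1 = m1*g*x_c1 + m2*g*x_c2
     = 14*9.81*1.1134 + 8*9.81*0.8627
     = 152.9086 + 67.7062
     = 220.6147 Nm


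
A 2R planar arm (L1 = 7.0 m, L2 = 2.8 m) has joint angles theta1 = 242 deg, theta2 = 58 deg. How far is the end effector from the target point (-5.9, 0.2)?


End effector via forward kinematics:
x = L1*cos(t1) + L2*cos(t1+t2) = -1.8863
y = L1*sin(t1) + L2*sin(t1+t2) = -8.6055
Distance to target:
d = sqrt((-5.9 - -1.8863)^2 + (0.2 - -8.6055)^2)
= sqrt(16.1098 + 77.5369)
= 9.6771 m


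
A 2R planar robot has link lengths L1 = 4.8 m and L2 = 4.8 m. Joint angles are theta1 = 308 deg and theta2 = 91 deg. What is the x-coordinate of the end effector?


Convert angles to radians: theta1 = 5.3756, theta2 = 1.5882
x = L1*cos(theta1) + L2*cos(theta1+theta2)
x = 2.9552 + 3.7303
x = 6.6855


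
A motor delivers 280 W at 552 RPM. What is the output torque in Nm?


omega = 552 * 2*pi/60 = 57.8053 rad/s
tau = P / omega = 280 / 57.8053
= 4.8438 Nm


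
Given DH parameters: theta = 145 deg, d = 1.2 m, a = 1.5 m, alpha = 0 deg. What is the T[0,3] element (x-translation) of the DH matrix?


T[0,3] = a * cos(theta)
= 1.5 * cos(145 deg)
= 1.5 * -0.8192
= -1.2287


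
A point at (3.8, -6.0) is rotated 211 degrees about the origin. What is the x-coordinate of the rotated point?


x' = x*cos(theta) - y*sin(theta)
cos(211 deg) = -0.8572, sin(211 deg) = -0.515
x' = 3.8 * -0.8572 - -6.0 * -0.515
= -3.2572 - 3.0902
= -6.3475


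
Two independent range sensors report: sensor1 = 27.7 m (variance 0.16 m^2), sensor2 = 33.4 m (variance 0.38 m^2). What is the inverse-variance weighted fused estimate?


w1 = (1/var1) / (1/var1 + 1/var2)
   = 6.25 / (6.25 + 2.6316) = 0.7037
w2 = 1 - w1 = 0.2963
fused = w1*s1 + w2*s2 = 19.4926 + 9.8963
= 29.3889 m


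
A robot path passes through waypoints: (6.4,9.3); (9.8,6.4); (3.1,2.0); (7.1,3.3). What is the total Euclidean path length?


Segment lengths:
  seg1 = sqrt((3.4)^2 + (-2.9)^2) = 4.4688
  seg2 = sqrt((-6.7)^2 + (-4.4)^2) = 8.0156
  seg3 = sqrt((4.0)^2 + (1.3)^2) = 4.2059
Total = 16.6903


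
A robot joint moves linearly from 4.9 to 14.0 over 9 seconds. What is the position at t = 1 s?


s = t/T = 1/9 = 0.1111
p(t) = p0 + (pf-p0)*s
= 4.9 + (14.0 - 4.9) * 0.1111
= 5.9111


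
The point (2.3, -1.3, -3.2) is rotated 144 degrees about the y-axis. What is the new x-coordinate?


Rotation about y-axis: x' = x*cos(theta) + z*sin(theta)
= 2.3 * -0.809 + -3.2 * 0.5878
= -3.7417


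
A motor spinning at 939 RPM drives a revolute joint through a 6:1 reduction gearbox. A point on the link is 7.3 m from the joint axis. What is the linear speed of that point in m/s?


omega_motor = 939 * 2*pi/60 = 98.3319 rad/s
omega_joint = omega_motor / 6 = 16.3886 rad/s
v = omega_joint * r = 16.3886 * 7.3
= 119.6371 m/s


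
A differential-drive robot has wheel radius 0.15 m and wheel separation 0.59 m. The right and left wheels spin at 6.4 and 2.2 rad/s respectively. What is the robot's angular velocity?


vR = r*wR = 0.15*6.4 = 0.96 m/s
vL = r*wL = 0.15*2.2 = 0.33 m/s
v = (vR+vL)/2 = 0.645 m/s
omega = (vR-vL)/L = 1.0678 rad/s
angular velocity = 1.0678 rad/s


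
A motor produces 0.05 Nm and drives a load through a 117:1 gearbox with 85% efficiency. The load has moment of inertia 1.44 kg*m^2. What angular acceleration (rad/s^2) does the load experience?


tau_out = tau_motor * N * eta
= 0.05 * 117 * 0.85 = 4.9725 Nm
alpha = tau_out / I = 4.9725 / 1.44
= 3.4531 rad/s^2


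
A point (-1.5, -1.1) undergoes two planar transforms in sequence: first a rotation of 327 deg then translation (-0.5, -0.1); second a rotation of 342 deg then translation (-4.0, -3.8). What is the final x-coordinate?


After transform 1:
x1 = cos(327)*-1.5 - sin(327)*-1.1 + -0.5 = -2.3571
y1 = sin(327)*-1.5 + cos(327)*-1.1 + -0.1 = -0.2056
After transform 2:
x2 = cos(342)*-2.3571 - sin(342)*-0.2056 + -4.0
= -6.3053


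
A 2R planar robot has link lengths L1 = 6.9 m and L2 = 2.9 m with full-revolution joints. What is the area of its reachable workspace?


r_max = L1 + L2 = 9.8 m
r_min = |L1 - L2| = 4.0 m
Area = pi*(r_max^2 - r_min^2)
= pi*(96.04 - 16.0)
= pi * 80.04
= 251.4531 m^2


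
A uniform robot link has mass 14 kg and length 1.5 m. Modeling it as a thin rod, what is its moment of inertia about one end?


I = (1/3) * m * L^2
= (1/3) * 14 * 1.5^2
= 0.333333 * 14 * 2.25
= 10.5 kg*m^2


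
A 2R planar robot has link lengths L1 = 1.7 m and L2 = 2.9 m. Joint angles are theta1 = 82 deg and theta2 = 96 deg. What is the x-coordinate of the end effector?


Convert angles to radians: theta1 = 1.4312, theta2 = 1.6755
x = L1*cos(theta1) + L2*cos(theta1+theta2)
x = 0.2366 + -2.8982
x = -2.6616


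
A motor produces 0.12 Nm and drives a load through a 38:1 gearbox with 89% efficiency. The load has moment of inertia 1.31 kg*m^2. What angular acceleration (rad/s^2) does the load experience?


tau_out = tau_motor * N * eta
= 0.12 * 38 * 0.89 = 4.0584 Nm
alpha = tau_out / I = 4.0584 / 1.31
= 3.098 rad/s^2


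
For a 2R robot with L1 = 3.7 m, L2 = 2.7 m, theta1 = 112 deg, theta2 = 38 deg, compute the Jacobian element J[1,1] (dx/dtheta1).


J[1,1] = -L1*sin(t1) - L2*sin(t1+t2)
= -3.7*sin(112) - 2.7*sin(150)
= -4.7806


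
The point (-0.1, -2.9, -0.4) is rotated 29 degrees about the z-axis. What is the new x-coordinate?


Rotation about z-axis: x' = x*cos(theta) - y*sin(theta)
= -0.1 * 0.8746 - -2.9 * 0.4848
= 1.3185


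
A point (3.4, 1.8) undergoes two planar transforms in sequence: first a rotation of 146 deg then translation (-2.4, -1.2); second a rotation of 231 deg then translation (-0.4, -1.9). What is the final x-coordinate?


After transform 1:
x1 = cos(146)*3.4 - sin(146)*1.8 + -2.4 = -6.2253
y1 = sin(146)*3.4 + cos(146)*1.8 + -1.2 = -0.791
After transform 2:
x2 = cos(231)*-6.2253 - sin(231)*-0.791 + -0.4
= 2.903


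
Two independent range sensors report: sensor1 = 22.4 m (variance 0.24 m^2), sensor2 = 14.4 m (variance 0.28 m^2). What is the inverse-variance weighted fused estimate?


w1 = (1/var1) / (1/var1 + 1/var2)
   = 4.1667 / (4.1667 + 3.5714) = 0.5385
w2 = 1 - w1 = 0.4615
fused = w1*s1 + w2*s2 = 12.0615 + 6.6462
= 18.7077 m


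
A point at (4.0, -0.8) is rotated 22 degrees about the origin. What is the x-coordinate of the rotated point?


x' = x*cos(theta) - y*sin(theta)
cos(22 deg) = 0.9272, sin(22 deg) = 0.3746
x' = 4.0 * 0.9272 - -0.8 * 0.3746
= 3.7087 - -0.2997
= 4.0084


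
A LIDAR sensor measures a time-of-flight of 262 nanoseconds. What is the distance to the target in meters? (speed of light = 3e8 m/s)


tof = 262 ns = 2.62e-07 s
dist = c * tof / 2
= 3e8 * 2.62e-07 / 2
= 39.3 m


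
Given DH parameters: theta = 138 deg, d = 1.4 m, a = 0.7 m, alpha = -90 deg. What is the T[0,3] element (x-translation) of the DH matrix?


T[0,3] = a * cos(theta)
= 0.7 * cos(138 deg)
= 0.7 * -0.7431
= -0.5202


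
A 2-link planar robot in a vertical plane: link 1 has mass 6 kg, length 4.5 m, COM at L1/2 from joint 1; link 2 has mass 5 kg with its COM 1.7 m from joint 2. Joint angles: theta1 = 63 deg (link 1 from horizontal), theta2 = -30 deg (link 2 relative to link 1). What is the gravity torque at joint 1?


Horizontal distance from joint 1 to link-1 COM:
  x_c1 = (L1/2)*cos(t1) = 2.25 * 0.454 = 1.0215 m
Horizontal distance from joint 1 to link-2 COM:
  x_c2 = L1*cos(t1) + Lc2*cos(t1+t2)
       = 4.5*0.454 + 1.7*0.8387 = 3.4687 m
tau1 = m1*g*x_c1 + m2*g*x_c2
     = 6*9.81*1.0215 + 5*9.81*3.4687
     = 60.1242 + 170.1396
     = 230.2638 Nm


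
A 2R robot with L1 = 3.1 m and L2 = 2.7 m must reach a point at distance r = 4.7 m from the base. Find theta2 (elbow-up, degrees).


cos(theta2) = (r^2 - L1^2 - L2^2) / (2*L1*L2)
cos(theta2) = (22.09 - 9.61 - 7.29) / 16.74
cos(theta2) = 0.310036
theta2 = 71.9386 degrees


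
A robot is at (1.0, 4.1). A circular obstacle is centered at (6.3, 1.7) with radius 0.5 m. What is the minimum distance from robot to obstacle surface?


center_dist = sqrt((1.0-6.3)^2 + (4.1-1.7)^2)
= sqrt(28.09 + 5.76)
= 5.8181
min_dist = center_dist - radius = 5.8181 - 0.5 = 5.3181 m


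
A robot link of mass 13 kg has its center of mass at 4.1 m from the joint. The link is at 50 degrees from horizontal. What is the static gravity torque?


tau = m*g*L*cos(angle)
= 13 * 9.81 * 4.1 * cos(50 deg)
= 13 * 9.81 * 4.1 * 0.6428
= 336.0963 Nm


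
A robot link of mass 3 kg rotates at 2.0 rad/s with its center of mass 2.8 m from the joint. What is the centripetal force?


F = m * omega^2 * r
= 3 * 2.0^2 * 2.8
= 3 * 4.0 * 2.8
= 33.6 N


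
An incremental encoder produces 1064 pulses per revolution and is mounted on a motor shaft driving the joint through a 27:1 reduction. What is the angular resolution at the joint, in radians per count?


counts per rev = 1064
effective counts at joint = 1064 * 27 = 28728
resolution = 2*pi / 28728
= 2.1871e-04 rad/count


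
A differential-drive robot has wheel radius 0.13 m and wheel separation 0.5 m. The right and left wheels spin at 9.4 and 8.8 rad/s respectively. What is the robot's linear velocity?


vR = r*wR = 0.13*9.4 = 1.222 m/s
vL = r*wL = 0.13*8.8 = 1.144 m/s
v = (vR+vL)/2 = 1.183 m/s
omega = (vR-vL)/L = 0.156 rad/s
linear velocity = 1.183 m/s


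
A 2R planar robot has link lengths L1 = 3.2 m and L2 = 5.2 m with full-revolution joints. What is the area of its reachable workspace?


r_max = L1 + L2 = 8.4 m
r_min = |L1 - L2| = 2.0 m
Area = pi*(r_max^2 - r_min^2)
= pi*(70.56 - 4.0)
= pi * 66.56
= 209.1044 m^2


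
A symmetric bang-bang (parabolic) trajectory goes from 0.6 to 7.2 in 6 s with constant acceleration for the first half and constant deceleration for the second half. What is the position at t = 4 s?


Symmetric rest-to-rest: each phase covers (pf-p0)/2 in time T/2. 0.5*a*(T/2)^2 = (pf-p0)/2 => a = 4*(pf-p0)/T^2
a = 4*(7.2-0.6)/6^2 = 0.7333
t = 4 is in the deceleration phase (t > T/2).
p = pf - 0.5*a*(T-t)^2 = 7.2 - 0.5*0.7333*2^2
= 5.7333


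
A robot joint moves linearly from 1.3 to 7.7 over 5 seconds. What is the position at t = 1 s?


s = t/T = 1/5 = 0.2
p(t) = p0 + (pf-p0)*s
= 1.3 + (7.7 - 1.3) * 0.2
= 2.58


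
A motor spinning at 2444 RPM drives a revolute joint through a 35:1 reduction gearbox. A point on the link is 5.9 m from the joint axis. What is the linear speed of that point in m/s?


omega_motor = 2444 * 2*pi/60 = 255.9351 rad/s
omega_joint = omega_motor / 35 = 7.3124 rad/s
v = omega_joint * r = 7.3124 * 5.9
= 43.1433 m/s


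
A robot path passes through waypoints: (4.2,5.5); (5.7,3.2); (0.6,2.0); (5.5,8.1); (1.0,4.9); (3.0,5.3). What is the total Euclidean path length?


Segment lengths:
  seg1 = sqrt((1.5)^2 + (-2.3)^2) = 2.7459
  seg2 = sqrt((-5.1)^2 + (-1.2)^2) = 5.2393
  seg3 = sqrt((4.9)^2 + (6.1)^2) = 7.8243
  seg4 = sqrt((-4.5)^2 + (-3.2)^2) = 5.5218
  seg5 = sqrt((2.0)^2 + (0.4)^2) = 2.0396
Total = 23.3709


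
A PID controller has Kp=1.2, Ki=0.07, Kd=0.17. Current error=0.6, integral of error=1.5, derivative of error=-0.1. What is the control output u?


u = Kp*e + Ki*int(e) + Kd*de/dt
= 1.2*0.6 + 0.07*1.5 + 0.17*(-0.1)
= 0.72 + 0.105 + -0.017
= 0.808


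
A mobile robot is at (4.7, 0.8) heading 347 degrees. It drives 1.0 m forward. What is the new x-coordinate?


x_new = x0 + d*cos(theta)
= 4.7 + 1.0*cos(347)
= 4.7 + 0.9744
= 5.6744


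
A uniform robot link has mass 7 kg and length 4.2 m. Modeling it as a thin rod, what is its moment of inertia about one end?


I = (1/3) * m * L^2
= (1/3) * 7 * 4.2^2
= 0.333333 * 7 * 17.64
= 41.16 kg*m^2


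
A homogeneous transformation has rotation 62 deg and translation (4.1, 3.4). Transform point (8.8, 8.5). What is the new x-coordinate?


x' = cos(theta)*px - sin(theta)*py + tx
= 0.4695*8.8 - 0.8829*8.5 + 4.1
= 0.7263
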